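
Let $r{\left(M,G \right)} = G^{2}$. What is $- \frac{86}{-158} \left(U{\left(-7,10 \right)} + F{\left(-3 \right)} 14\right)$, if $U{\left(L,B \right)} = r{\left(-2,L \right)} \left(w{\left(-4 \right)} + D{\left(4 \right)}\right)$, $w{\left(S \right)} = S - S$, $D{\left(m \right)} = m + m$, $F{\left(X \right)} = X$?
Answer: $\frac{15050}{79} \approx 190.51$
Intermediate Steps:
$D{\left(m \right)} = 2 m$
$w{\left(S \right)} = 0$
$U{\left(L,B \right)} = 8 L^{2}$ ($U{\left(L,B \right)} = L^{2} \left(0 + 2 \cdot 4\right) = L^{2} \left(0 + 8\right) = L^{2} \cdot 8 = 8 L^{2}$)
$- \frac{86}{-158} \left(U{\left(-7,10 \right)} + F{\left(-3 \right)} 14\right) = - \frac{86}{-158} \left(8 \left(-7\right)^{2} - 42\right) = \left(-86\right) \left(- \frac{1}{158}\right) \left(8 \cdot 49 - 42\right) = \frac{43 \left(392 - 42\right)}{79} = \frac{43}{79} \cdot 350 = \frac{15050}{79}$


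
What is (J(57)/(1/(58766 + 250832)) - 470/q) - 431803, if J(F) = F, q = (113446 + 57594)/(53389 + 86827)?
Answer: 36805451285/2138 ≈ 1.7215e+7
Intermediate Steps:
q = 21380/17527 (q = 171040/140216 = 171040*(1/140216) = 21380/17527 ≈ 1.2198)
(J(57)/(1/(58766 + 250832)) - 470/q) - 431803 = (57/(1/(58766 + 250832)) - 470/21380/17527) - 431803 = (57/(1/309598) - 470*17527/21380) - 431803 = (57/(1/309598) - 823769/2138) - 431803 = (57*309598 - 823769/2138) - 431803 = (17647086 - 823769/2138) - 431803 = 37728646099/2138 - 431803 = 36805451285/2138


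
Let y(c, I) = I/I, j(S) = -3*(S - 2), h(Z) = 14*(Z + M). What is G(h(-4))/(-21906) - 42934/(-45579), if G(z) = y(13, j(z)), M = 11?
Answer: 313488875/332817858 ≈ 0.94192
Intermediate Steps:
h(Z) = 154 + 14*Z (h(Z) = 14*(Z + 11) = 14*(11 + Z) = 154 + 14*Z)
j(S) = 6 - 3*S (j(S) = -3*(-2 + S) = 6 - 3*S)
y(c, I) = 1
G(z) = 1
G(h(-4))/(-21906) - 42934/(-45579) = 1/(-21906) - 42934/(-45579) = 1*(-1/21906) - 42934*(-1/45579) = -1/21906 + 42934/45579 = 313488875/332817858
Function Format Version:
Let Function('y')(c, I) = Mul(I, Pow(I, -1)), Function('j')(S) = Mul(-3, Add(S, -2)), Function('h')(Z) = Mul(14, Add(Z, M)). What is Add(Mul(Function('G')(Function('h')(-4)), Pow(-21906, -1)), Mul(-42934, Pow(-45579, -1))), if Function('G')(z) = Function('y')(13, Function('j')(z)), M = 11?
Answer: Rational(313488875, 332817858) ≈ 0.94192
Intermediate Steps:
Function('h')(Z) = Add(154, Mul(14, Z)) (Function('h')(Z) = Mul(14, Add(Z, 11)) = Mul(14, Add(11, Z)) = Add(154, Mul(14, Z)))
Function('j')(S) = Add(6, Mul(-3, S)) (Function('j')(S) = Mul(-3, Add(-2, S)) = Add(6, Mul(-3, S)))
Function('y')(c, I) = 1
Function('G')(z) = 1
Add(Mul(Function('G')(Function('h')(-4)), Pow(-21906, -1)), Mul(-42934, Pow(-45579, -1))) = Add(Mul(1, Pow(-21906, -1)), Mul(-42934, Pow(-45579, -1))) = Add(Mul(1, Rational(-1, 21906)), Mul(-42934, Rational(-1, 45579))) = Add(Rational(-1, 21906), Rational(42934, 45579)) = Rational(313488875, 332817858)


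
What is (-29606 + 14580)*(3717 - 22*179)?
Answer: 3320746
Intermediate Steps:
(-29606 + 14580)*(3717 - 22*179) = -15026*(3717 - 3938) = -15026*(-221) = 3320746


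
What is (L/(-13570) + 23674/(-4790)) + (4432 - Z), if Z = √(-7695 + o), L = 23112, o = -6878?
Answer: 14382468347/3250015 - I*√14573 ≈ 4425.4 - 120.72*I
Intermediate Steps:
Z = I*√14573 (Z = √(-7695 - 6878) = √(-14573) = I*√14573 ≈ 120.72*I)
(L/(-13570) + 23674/(-4790)) + (4432 - Z) = (23112/(-13570) + 23674/(-4790)) + (4432 - I*√14573) = (23112*(-1/13570) + 23674*(-1/4790)) + (4432 - I*√14573) = (-11556/6785 - 11837/2395) + (4432 - I*√14573) = -21598133/3250015 + (4432 - I*√14573) = 14382468347/3250015 - I*√14573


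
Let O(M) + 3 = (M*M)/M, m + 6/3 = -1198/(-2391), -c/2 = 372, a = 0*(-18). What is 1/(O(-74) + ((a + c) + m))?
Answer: -2391/1966595 ≈ -0.0012158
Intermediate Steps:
a = 0
c = -744 (c = -2*372 = -744)
m = -3584/2391 (m = -2 - 1198/(-2391) = -2 - 1198*(-1/2391) = -2 + 1198/2391 = -3584/2391 ≈ -1.4990)
O(M) = -3 + M (O(M) = -3 + (M*M)/M = -3 + M²/M = -3 + M)
1/(O(-74) + ((a + c) + m)) = 1/((-3 - 74) + ((0 - 744) - 3584/2391)) = 1/(-77 + (-744 - 3584/2391)) = 1/(-77 - 1782488/2391) = 1/(-1966595/2391) = -2391/1966595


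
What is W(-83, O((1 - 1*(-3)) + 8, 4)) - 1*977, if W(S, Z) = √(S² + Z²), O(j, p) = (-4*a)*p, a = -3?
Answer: -977 + √9193 ≈ -881.12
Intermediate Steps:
O(j, p) = 12*p (O(j, p) = (-4*(-3))*p = 12*p)
W(-83, O((1 - 1*(-3)) + 8, 4)) - 1*977 = √((-83)² + (12*4)²) - 1*977 = √(6889 + 48²) - 977 = √(6889 + 2304) - 977 = √9193 - 977 = -977 + √9193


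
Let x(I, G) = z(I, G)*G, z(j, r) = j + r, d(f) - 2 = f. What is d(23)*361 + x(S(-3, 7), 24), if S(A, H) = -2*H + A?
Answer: 9193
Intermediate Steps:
d(f) = 2 + f
S(A, H) = A - 2*H
x(I, G) = G*(G + I) (x(I, G) = (I + G)*G = (G + I)*G = G*(G + I))
d(23)*361 + x(S(-3, 7), 24) = (2 + 23)*361 + 24*(24 + (-3 - 2*7)) = 25*361 + 24*(24 + (-3 - 14)) = 9025 + 24*(24 - 17) = 9025 + 24*7 = 9025 + 168 = 9193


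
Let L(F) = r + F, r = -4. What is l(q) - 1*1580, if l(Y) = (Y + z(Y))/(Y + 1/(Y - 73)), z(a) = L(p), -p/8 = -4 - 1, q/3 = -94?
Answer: -158088050/100111 ≈ -1579.1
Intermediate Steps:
q = -282 (q = 3*(-94) = -282)
p = 40 (p = -8*(-4 - 1) = -8*(-5) = 40)
L(F) = -4 + F
z(a) = 36 (z(a) = -4 + 40 = 36)
l(Y) = (36 + Y)/(Y + 1/(-73 + Y)) (l(Y) = (Y + 36)/(Y + 1/(Y - 73)) = (36 + Y)/(Y + 1/(-73 + Y)))
l(q) - 1*1580 = (-2628 + (-282)**2 - 37*(-282))/(1 + (-282)**2 - 73*(-282)) - 1*1580 = (-2628 + 79524 + 10434)/(1 + 79524 + 20586) - 1580 = 87330/100111 - 1580 = -158088050/100111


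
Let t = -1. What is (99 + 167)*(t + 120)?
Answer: 31654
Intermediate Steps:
(99 + 167)*(t + 120) = (99 + 167)*(-1 + 120) = 266*119 = 31654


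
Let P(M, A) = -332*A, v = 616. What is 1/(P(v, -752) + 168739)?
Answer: 1/418403 ≈ 2.3900e-6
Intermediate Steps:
1/(P(v, -752) + 168739) = 1/(-332*(-752) + 168739) = 1/(249664 + 168739) = 1/418403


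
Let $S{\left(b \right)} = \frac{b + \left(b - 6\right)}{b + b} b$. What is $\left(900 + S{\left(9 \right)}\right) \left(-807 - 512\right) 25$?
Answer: $-29875350$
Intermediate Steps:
$S{\left(b \right)} = -3 + b$ ($S{\left(b \right)} = \frac{b + \left(b - 6\right)}{2 b} b = \left(b + \left(-6 + b\right)\right) \frac{1}{2 b} b = \left(-6 + 2 b\right) \frac{1}{2 b} b = \frac{-6 + 2 b}{2 b} b = -3 + b$)
$\left(900 + S{\left(9 \right)}\right) \left(-807 - 512\right) 25 = \left(900 + \left(-3 + 9\right)\right) \left(-807 - 512\right) 25 = \left(900 + 6\right) \left(-1319\right) 25 = 906 \left(-1319\right) 25 = \left(-1195014\right) 25 = -29875350$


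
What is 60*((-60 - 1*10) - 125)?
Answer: -11700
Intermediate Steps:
60*((-60 - 1*10) - 125) = 60*((-60 - 10) - 125) = 60*(-70 - 125) = 60*(-195) = -11700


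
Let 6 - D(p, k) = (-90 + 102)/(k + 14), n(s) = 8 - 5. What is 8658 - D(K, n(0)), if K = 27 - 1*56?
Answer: 147096/17 ≈ 8652.7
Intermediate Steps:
n(s) = 3
K = -29 (K = 27 - 56 = -29)
D(p, k) = 6 - 12/(14 + k) (D(p, k) = 6 - (-90 + 102)/(k + 14) = 6 - 12/(14 + k))
8658 - D(K, n(0)) = 8658 - 6*(12 + 3)/(14 + 3) = 8658 - 6*15/17 = 8658 - 1*90/17 = 8658 - 90/17 = 147096/17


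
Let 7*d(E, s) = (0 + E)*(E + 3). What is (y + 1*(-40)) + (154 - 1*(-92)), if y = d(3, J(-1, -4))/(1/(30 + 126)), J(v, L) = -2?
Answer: 4250/7 ≈ 607.14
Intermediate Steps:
d(E, s) = E*(3 + E)/7 (d(E, s) = ((0 + E)*(E + 3))/7 = (E*(3 + E))/7 = E*(3 + E)/7)
y = 2808/7 (y = ((1/7)*3*(3 + 3))/(1/(30 + 126)) = ((1/7)*3*6)/(1/156) = 18/(7*(1/156)) = (18/7)*156 = 2808/7 ≈ 401.14)
(y + 1*(-40)) + (154 - 1*(-92)) = (2808/7 + 1*(-40)) + (154 - 1*(-92)) = (2808/7 - 40) + (154 + 92) = 2528/7 + 246 = 4250/7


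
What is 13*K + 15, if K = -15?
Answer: -180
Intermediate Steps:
13*K + 15 = 13*(-15) + 15 = -195 + 15 = -180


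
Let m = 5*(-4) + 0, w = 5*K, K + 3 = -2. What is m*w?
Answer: 500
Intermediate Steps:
K = -5 (K = -3 - 2 = -5)
w = -25 (w = 5*(-5) = -25)
m = -20 (m = -20 + 0 = -20)
m*w = -20*(-25) = 500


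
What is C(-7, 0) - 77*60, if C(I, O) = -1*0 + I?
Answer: -4627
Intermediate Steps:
C(I, O) = I (C(I, O) = 0 + I = I)
C(-7, 0) - 77*60 = -7 - 77*60 = -7 - 4620 = -4627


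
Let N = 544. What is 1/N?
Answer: 1/544 ≈ 0.0018382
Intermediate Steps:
1/N = 1/544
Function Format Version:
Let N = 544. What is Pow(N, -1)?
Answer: Rational(1, 544) ≈ 0.0018382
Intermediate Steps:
Pow(N, -1) = Pow(544, -1) = Rational(1, 544)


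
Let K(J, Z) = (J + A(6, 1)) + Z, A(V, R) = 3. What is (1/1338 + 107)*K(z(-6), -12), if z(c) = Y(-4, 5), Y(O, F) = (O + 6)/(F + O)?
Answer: -1002169/1338 ≈ -749.00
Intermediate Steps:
Y(O, F) = (6 + O)/(F + O)
z(c) = 2 (z(c) = (6 - 4)/(5 - 4) = 2/1 = 1*2 = 2)
K(J, Z) = 3 + J + Z (K(J, Z) = (J + 3) + Z = (3 + J) + Z = 3 + J + Z)
(1/1338 + 107)*K(z(-6), -12) = (1/1338 + 107)*(3 + 2 - 12) = (1/1338 + 107)*(-7) = (143167/1338)*(-7) = -1002169/1338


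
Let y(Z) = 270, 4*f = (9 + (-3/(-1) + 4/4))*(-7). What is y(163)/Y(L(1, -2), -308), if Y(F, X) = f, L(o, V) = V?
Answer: -1080/91 ≈ -11.868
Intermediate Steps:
f = -91/4 (f = ((9 + (-3/(-1) + 4/4))*(-7))/4 = ((9 + (-3*(-1) + 4*(¼)))*(-7))/4 = ((9 + (3 + 1))*(-7))/4 = ((9 + 4)*(-7))/4 = (13*(-7))/4 = (¼)*(-91) = -91/4 ≈ -22.750)
Y(F, X) = -91/4
y(163)/Y(L(1, -2), -308) = 270/(-91/4) = 270*(-4/91) = -1080/91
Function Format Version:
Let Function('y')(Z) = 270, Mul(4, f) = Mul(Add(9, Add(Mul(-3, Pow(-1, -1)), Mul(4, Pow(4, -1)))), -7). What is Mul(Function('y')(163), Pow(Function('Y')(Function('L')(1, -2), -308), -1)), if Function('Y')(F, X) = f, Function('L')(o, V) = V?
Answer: Rational(-1080, 91) ≈ -11.868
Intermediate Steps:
f = Rational(-91, 4) (f = Mul(Rational(1, 4), Mul(Add(9, Add(Mul(-3, Pow(-1, -1)), Mul(4, Pow(4, -1)))), -7)) = Mul(Rational(1, 4), Mul(Add(9, Add(Mul(-3, -1), Mul(4, Rational(1, 4)))), -7)) = Mul(Rational(1, 4), Mul(Add(9, Add(3, 1)), -7)) = Mul(Rational(1, 4), Mul(Add(9, 4), -7)) = Mul(Rational(1, 4), Mul(13, -7)) = Mul(Rational(1, 4), -91) = Rational(-91, 4) ≈ -22.750)
Function('Y')(F, X) = Rational(-91, 4)
Mul(Function('y')(163), Pow(Function('Y')(Function('L')(1, -2), -308), -1)) = Mul(270, Pow(Rational(-91, 4), -1)) = Mul(270, Rational(-4, 91)) = Rational(-1080, 91)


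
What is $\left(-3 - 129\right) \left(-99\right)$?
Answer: $13068$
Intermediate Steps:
$\left(-3 - 129\right) \left(-99\right) = \left(-132\right) \left(-99\right) = 13068$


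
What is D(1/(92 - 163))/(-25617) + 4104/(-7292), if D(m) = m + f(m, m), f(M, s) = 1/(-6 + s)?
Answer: -796813016150/1415797563747 ≈ -0.56280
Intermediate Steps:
D(m) = m + 1/(-6 + m)
D(1/(92 - 163))/(-25617) + 4104/(-7292) = ((1 + (-6 + 1/(92 - 163))/(92 - 163))/(-6 + 1/(92 - 163)))/(-25617) + 4104/(-7292) = ((1 + (-6 + 1/(-71))/(-71))/(-6 + 1/(-71)))*(-1/25617) + 4104*(-1/7292) = ((1 - (-6 - 1/71)/71)/(-6 - 1/71))*(-1/25617) - 1026/1823 = ((1 - 1/71*(-427/71))/(-427/71))*(-1/25617) - 1026/1823 = -71*(1 + 427/5041)/427*(-1/25617) - 1026/1823 = -71/427*5468/5041*(-1/25617) - 1026/1823 = -5468/30317*(-1/25617) - 1026/1823 = 5468/776630589 - 1026/1823 = -796813016150/1415797563747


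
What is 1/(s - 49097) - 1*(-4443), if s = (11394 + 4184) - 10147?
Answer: 194008037/43666 ≈ 4443.0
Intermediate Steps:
s = 5431 (s = 15578 - 10147 = 5431)
1/(s - 49097) - 1*(-4443) = 1/(5431 - 49097) - 1*(-4443) = 1/(-43666) + 4443 = -1/43666 + 4443 = 194008037/43666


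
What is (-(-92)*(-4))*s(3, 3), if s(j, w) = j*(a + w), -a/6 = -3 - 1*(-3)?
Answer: -3312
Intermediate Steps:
a = 0 (a = -6*(-3 - 1*(-3)) = -6*(-3 + 3) = -6*0 = 0)
s(j, w) = j*w (s(j, w) = j*(0 + w) = j*w)
(-(-92)*(-4))*s(3, 3) = (-(-92)*(-4))*(3*3) = -23*16*9 = -368*9 = -3312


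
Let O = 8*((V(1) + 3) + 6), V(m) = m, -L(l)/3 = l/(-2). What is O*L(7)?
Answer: 840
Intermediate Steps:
L(l) = 3*l/2 (L(l) = -3*l/(-2) = -3*l*(-1)/2 = -(-3)*l/2 = 3*l/2)
O = 80 (O = 8*((1 + 3) + 6) = 8*(4 + 6) = 8*10 = 80)
O*L(7) = 80*((3/2)*7) = 80*(21/2) = 840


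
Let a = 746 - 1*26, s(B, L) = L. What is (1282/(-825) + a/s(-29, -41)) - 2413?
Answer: -82266287/33825 ≈ -2432.1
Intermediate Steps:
a = 720 (a = 746 - 26 = 720)
(1282/(-825) + a/s(-29, -41)) - 2413 = (1282/(-825) + 720/(-41)) - 2413 = (1282*(-1/825) + 720*(-1/41)) - 2413 = (-1282/825 - 720/41) - 2413 = -646562/33825 - 2413 = -82266287/33825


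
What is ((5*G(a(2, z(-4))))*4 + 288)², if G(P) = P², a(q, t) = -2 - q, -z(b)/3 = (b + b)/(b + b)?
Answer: 369664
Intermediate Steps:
z(b) = -3 (z(b) = -3*(b + b)/(b + b) = -3*2*b/(2*b) = -3*2*b*1/(2*b) = -3*1 = -3)
((5*G(a(2, z(-4))))*4 + 288)² = ((5*(-2 - 1*2)²)*4 + 288)² = ((5*(-2 - 2)²)*4 + 288)² = ((5*(-4)²)*4 + 288)² = ((5*16)*4 + 288)² = (80*4 + 288)² = (320 + 288)² = 608² = 369664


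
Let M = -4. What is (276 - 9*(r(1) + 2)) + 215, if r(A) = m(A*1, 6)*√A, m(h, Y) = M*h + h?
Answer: 500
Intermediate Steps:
m(h, Y) = -3*h (m(h, Y) = -4*h + h = -3*h)
r(A) = -3*A^(3/2) (r(A) = (-3*A)*√A = -3*A^(3/2))
(276 - 9*(r(1) + 2)) + 215 = (276 - 9*(-3*1^(3/2) + 2)) + 215 = (276 - 9*(-3*1 + 2)) + 215 = (276 - 9*(-3 + 2)) + 215 = (276 - 9*(-1)) + 215 = (276 + 9) + 215 = 285 + 215 = 500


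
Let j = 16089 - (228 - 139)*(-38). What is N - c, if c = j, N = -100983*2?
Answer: -221437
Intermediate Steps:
N = -201966
j = 19471 (j = 16089 - 89*(-38) = 16089 - 1*(-3382) = 16089 + 3382 = 19471)
c = 19471
N - c = -201966 - 1*19471 = -201966 - 19471 = -221437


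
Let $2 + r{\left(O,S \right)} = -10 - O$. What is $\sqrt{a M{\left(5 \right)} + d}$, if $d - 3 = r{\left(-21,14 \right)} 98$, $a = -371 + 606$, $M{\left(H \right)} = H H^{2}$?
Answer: $2 \sqrt{7565} \approx 173.95$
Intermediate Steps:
$r{\left(O,S \right)} = -12 - O$ ($r{\left(O,S \right)} = -2 - \left(10 + O\right) = -12 - O$)
$M{\left(H \right)} = H^{3}$
$a = 235$
$d = 885$ ($d = 3 + \left(-12 - -21\right) 98 = 3 + \left(-12 + 21\right) 98 = 3 + 9 \cdot 98 = 3 + 882 = 885$)
$\sqrt{a M{\left(5 \right)} + d} = \sqrt{235 \cdot 5^{3} + 885} = \sqrt{235 \cdot 125 + 885} = \sqrt{29375 + 885} = \sqrt{30260} = 2 \sqrt{7565}$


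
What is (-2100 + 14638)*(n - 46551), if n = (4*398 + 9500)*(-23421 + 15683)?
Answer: -1076718892486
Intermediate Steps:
n = -85829896 (n = (1592 + 9500)*(-7738) = 11092*(-7738) = -85829896)
(-2100 + 14638)*(n - 46551) = (-2100 + 14638)*(-85829896 - 46551) = 12538*(-85876447) = -1076718892486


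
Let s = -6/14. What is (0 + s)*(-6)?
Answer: 18/7 ≈ 2.5714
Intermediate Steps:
s = -3/7 (s = -6*1/14 = -3/7 ≈ -0.42857)
(0 + s)*(-6) = (0 - 3/7)*(-6) = -3/7*(-6) = 18/7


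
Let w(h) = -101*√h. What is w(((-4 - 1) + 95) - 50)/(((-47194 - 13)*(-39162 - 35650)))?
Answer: -101*√10/1765825042 ≈ -1.8087e-7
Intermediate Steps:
w(((-4 - 1) + 95) - 50)/(((-47194 - 13)*(-39162 - 35650))) = (-101*√(((-4 - 1) + 95) - 50))/(((-47194 - 13)*(-39162 - 35650))) = (-101*√((-5 + 95) - 50))/((-47207*(-74812))) = -101*√(90 - 50)/3531650084 = -202*√10*(1/3531650084) = -101*√10/1765825042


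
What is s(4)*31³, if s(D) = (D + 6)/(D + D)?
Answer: 148955/4 ≈ 37239.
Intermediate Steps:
s(D) = (6 + D)/(2*D) (s(D) = (6 + D)/((2*D)) = (6 + D)*(1/(2*D)) = (6 + D)/(2*D))
s(4)*31³ = ((½)*(6 + 4)/4)*31³ = ((½)*(¼)*10)*29791 = (5/4)*29791 = 148955/4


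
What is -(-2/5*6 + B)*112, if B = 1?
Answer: 784/5 ≈ 156.80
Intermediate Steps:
-(-2/5*6 + B)*112 = -(-2/5*6 + 1)*112 = -(-12/5 + 1)*112 = -1*(-7/5)*112 = (7/5)*112 = 784/5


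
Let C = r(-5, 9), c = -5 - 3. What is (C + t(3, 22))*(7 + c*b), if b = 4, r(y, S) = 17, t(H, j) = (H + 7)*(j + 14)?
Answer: -9425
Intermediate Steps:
t(H, j) = (7 + H)*(14 + j)
c = -8
C = 17
(C + t(3, 22))*(7 + c*b) = (17 + (98 + 7*22 + 14*3 + 3*22))*(7 - 8*4) = (17 + (98 + 154 + 42 + 66))*(7 - 32) = (17 + 360)*(-25) = 377*(-25) = -9425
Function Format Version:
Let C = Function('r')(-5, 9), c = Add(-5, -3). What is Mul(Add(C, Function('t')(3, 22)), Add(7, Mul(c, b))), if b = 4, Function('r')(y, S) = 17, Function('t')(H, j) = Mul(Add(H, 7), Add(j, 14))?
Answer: -9425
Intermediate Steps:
Function('t')(H, j) = Mul(Add(7, H), Add(14, j))
c = -8
C = 17
Mul(Add(C, Function('t')(3, 22)), Add(7, Mul(c, b))) = Mul(Add(17, Add(98, Mul(7, 22), Mul(14, 3), Mul(3, 22))), Add(7, Mul(-8, 4))) = Mul(Add(17, Add(98, 154, 42, 66)), Add(7, -32)) = Mul(Add(17, 360), -25) = Mul(377, -25) = -9425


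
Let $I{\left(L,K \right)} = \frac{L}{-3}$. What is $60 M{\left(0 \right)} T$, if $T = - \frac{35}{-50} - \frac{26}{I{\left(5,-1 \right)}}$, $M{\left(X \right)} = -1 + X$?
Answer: $-978$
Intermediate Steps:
$I{\left(L,K \right)} = - \frac{L}{3}$ ($I{\left(L,K \right)} = L \left(- \frac{1}{3}\right) = - \frac{L}{3}$)
$T = \frac{163}{10}$ ($T = - \frac{35}{-50} - \frac{26}{\left(- \frac{1}{3}\right) 5} = \left(-35\right) \left(- \frac{1}{50}\right) - \frac{26}{- \frac{5}{3}} = \frac{7}{10} - - \frac{78}{5} = \frac{7}{10} + \frac{78}{5} = \frac{163}{10} \approx 16.3$)
$60 M{\left(0 \right)} T = 60 \left(-1 + 0\right) \frac{163}{10} = 60 \left(-1\right) \frac{163}{10} = \left(-60\right) \frac{163}{10} = -978$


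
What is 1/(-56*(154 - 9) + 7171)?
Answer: -1/949 ≈ -0.0010537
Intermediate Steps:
1/(-56*(154 - 9) + 7171) = 1/(-56*145 + 7171) = 1/(-8120 + 7171) = 1/(-949) = -1/949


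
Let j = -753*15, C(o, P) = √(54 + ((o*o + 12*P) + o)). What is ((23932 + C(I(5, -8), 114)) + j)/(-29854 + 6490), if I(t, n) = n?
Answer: -12637/23364 - √1478/23364 ≈ -0.54252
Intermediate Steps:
C(o, P) = √(54 + o + o² + 12*P) (C(o, P) = √(54 + ((o² + 12*P) + o)) = √(54 + (o + o² + 12*P)) = √(54 + o + o² + 12*P))
j = -11295
((23932 + C(I(5, -8), 114)) + j)/(-29854 + 6490) = ((23932 + √(54 - 8 + (-8)² + 12*114)) - 11295)/(-29854 + 6490) = ((23932 + √(54 - 8 + 64 + 1368)) - 11295)/(-23364) = ((23932 + √1478) - 11295)*(-1/23364) = (12637 + √1478)*(-1/23364) = -12637/23364 - √1478/23364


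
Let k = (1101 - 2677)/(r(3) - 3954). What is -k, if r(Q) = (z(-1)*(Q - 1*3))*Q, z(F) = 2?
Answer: -788/1977 ≈ -0.39858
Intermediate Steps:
r(Q) = Q*(-6 + 2*Q) (r(Q) = (2*(Q - 1*3))*Q = (2*(Q - 3))*Q = (2*(-3 + Q))*Q = (-6 + 2*Q)*Q = Q*(-6 + 2*Q))
k = 788/1977 (k = (1101 - 2677)/(2*3*(-3 + 3) - 3954) = -1576/(2*3*0 - 3954) = -1576/(0 - 3954) = -1576/(-3954) = -1576*(-1/3954) = 788/1977 ≈ 0.39858)
-k = -1*788/1977 = -788/1977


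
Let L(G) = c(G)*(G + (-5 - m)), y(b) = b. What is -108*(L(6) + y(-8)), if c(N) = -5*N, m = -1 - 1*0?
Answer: 7344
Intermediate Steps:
m = -1 (m = -1 + 0 = -1)
L(G) = -5*G*(-4 + G) (L(G) = (-5*G)*(G + (-5 - 1*(-1))) = (-5*G)*(G + (-5 + 1)) = (-5*G)*(G - 4) = (-5*G)*(-4 + G) = -5*G*(-4 + G))
-108*(L(6) + y(-8)) = -108*(5*6*(4 - 1*6) - 8) = -108*(5*6*(4 - 6) - 8) = -108*(5*6*(-2) - 8) = -108*(-60 - 8) = -108*(-68) = 7344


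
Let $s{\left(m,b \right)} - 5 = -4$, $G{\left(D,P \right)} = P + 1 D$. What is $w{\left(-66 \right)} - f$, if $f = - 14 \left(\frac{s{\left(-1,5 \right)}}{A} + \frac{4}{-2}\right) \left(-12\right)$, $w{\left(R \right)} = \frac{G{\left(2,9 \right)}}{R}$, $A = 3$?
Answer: $\frac{1679}{6} \approx 279.83$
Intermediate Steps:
$G{\left(D,P \right)} = D + P$ ($G{\left(D,P \right)} = P + D = D + P$)
$s{\left(m,b \right)} = 1$ ($s{\left(m,b \right)} = 5 - 4 = 1$)
$w{\left(R \right)} = \frac{11}{R}$ ($w{\left(R \right)} = \frac{2 + 9}{R} = \frac{11}{R}$)
$f = -280$ ($f = - 14 \left(1 \cdot \frac{1}{3} + \frac{4}{-2}\right) \left(-12\right) = - 14 \left(1 \cdot \frac{1}{3} + 4 \left(- \frac{1}{2}\right)\right) \left(-12\right) = - 14 \left(\frac{1}{3} - 2\right) \left(-12\right) = \left(-14\right) \left(- \frac{5}{3}\right) \left(-12\right) = \frac{70}{3} \left(-12\right) = -280$)
$w{\left(-66 \right)} - f = \frac{11}{-66} - -280 = 11 \left(- \frac{1}{66}\right) + 280 = - \frac{1}{6} + 280 = \frac{1679}{6}$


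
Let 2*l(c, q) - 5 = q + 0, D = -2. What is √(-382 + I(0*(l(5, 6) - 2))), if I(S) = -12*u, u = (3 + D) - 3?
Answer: I*√358 ≈ 18.921*I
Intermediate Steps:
l(c, q) = 5/2 + q/2 (l(c, q) = 5/2 + (q + 0)/2 = 5/2 + q/2)
u = -2 (u = (3 - 2) - 3 = 1 - 3 = -2)
I(S) = 24 (I(S) = -12*(-2) = 24)
√(-382 + I(0*(l(5, 6) - 2))) = √(-382 + 24) = √(-358) = I*√358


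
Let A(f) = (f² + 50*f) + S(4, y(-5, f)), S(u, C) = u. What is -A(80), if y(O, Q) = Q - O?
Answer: -10404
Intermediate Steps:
A(f) = 4 + f² + 50*f (A(f) = (f² + 50*f) + 4 = 4 + f² + 50*f)
-A(80) = -(4 + 80² + 50*80) = -(4 + 6400 + 4000) = -1*10404 = -10404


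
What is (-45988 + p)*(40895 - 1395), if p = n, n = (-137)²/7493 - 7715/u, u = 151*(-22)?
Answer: -22605878754716250/12445873 ≈ -1.8163e+9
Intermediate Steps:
u = -3322
n = 120159113/24891746 (n = (-137)²/7493 - 7715/(-3322) = 18769*(1/7493) - 7715*(-1/3322) = 18769/7493 + 7715/3322 = 120159113/24891746 ≈ 4.8273)
p = 120159113/24891746 ≈ 4.8273
(-45988 + p)*(40895 - 1395) = (-45988 + 120159113/24891746)*(40895 - 1395) = -1144601455935/24891746*39500 = -22605878754716250/12445873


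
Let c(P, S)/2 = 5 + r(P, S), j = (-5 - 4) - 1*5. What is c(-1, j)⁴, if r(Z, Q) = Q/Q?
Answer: 20736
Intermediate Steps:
r(Z, Q) = 1
j = -14 (j = -9 - 5 = -14)
c(P, S) = 12 (c(P, S) = 2*(5 + 1) = 2*6 = 12)
c(-1, j)⁴ = 12⁴ = 20736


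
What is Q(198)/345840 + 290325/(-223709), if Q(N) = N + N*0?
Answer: -1520631873/1172235160 ≈ -1.2972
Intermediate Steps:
Q(N) = N (Q(N) = N + 0 = N)
Q(198)/345840 + 290325/(-223709) = 198/345840 + 290325/(-223709) = 198*(1/345840) + 290325*(-1/223709) = 3/5240 - 290325/223709 = -1520631873/1172235160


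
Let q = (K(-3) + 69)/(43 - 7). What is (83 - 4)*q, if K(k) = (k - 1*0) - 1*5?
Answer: 4819/36 ≈ 133.86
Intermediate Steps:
K(k) = -5 + k (K(k) = (k + 0) - 5 = k - 5 = -5 + k)
q = 61/36 (q = ((-5 - 3) + 69)/(43 - 7) = (-8 + 69)/36 = 61*(1/36) = 61/36 ≈ 1.6944)
(83 - 4)*q = (83 - 4)*(61/36) = 79*(61/36) = 4819/36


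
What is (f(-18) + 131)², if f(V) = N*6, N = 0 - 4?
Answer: 11449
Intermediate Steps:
N = -4
f(V) = -24 (f(V) = -4*6 = -24)
(f(-18) + 131)² = (-24 + 131)² = 107² = 11449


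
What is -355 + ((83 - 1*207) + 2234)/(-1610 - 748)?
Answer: -419600/1179 ≈ -355.90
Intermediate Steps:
-355 + ((83 - 1*207) + 2234)/(-1610 - 748) = -355 + ((83 - 207) + 2234)/(-2358) = -355 + (-124 + 2234)*(-1/2358) = -355 + 2110*(-1/2358) = -355 - 1055/1179 = -419600/1179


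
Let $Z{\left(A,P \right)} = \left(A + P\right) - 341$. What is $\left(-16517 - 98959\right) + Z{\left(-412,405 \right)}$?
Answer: $-115824$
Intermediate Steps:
$Z{\left(A,P \right)} = -341 + A + P$
$\left(-16517 - 98959\right) + Z{\left(-412,405 \right)} = \left(-16517 - 98959\right) - 348 = -115476 - 348 = -115824$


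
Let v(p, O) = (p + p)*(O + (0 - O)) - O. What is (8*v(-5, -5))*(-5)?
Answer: -200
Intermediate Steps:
v(p, O) = -O (v(p, O) = (2*p)*(O - O) - O = (2*p)*0 - O = 0 - O = -O)
(8*v(-5, -5))*(-5) = (8*(-1*(-5)))*(-5) = (8*5)*(-5) = 40*(-5) = -200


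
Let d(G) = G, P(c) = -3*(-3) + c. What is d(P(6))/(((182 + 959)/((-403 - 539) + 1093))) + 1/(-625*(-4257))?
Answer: 6026316766/3035773125 ≈ 1.9851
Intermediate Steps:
P(c) = 9 + c
d(P(6))/(((182 + 959)/((-403 - 539) + 1093))) + 1/(-625*(-4257)) = (9 + 6)/(((182 + 959)/((-403 - 539) + 1093))) + 1/(-625*(-4257)) = 15/((1141/(-942 + 1093))) - 1/625*(-1/4257) = 15/((1141/151)) + 1/2660625 = 15/((1141*(1/151))) + 1/2660625 = 15/(1141/151) + 1/2660625 = 15*(151/1141) + 1/2660625 = 2265/1141 + 1/2660625 = 6026316766/3035773125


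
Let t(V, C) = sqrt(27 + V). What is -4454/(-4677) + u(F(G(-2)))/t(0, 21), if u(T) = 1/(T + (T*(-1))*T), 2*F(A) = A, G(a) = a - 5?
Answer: 4454/4677 - 4*sqrt(3)/567 ≈ 0.94010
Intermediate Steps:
G(a) = -5 + a
F(A) = A/2
u(T) = 1/(T - T**2) (u(T) = 1/(T + (-T)*T) = 1/(T - T**2))
-4454/(-4677) + u(F(G(-2)))/t(0, 21) = -4454/(-4677) + (-1/(((-5 - 2)/2)*(-1 + (-5 - 2)/2)))/(sqrt(27 + 0)) = -4454*(-1/4677) + (-1/(((1/2)*(-7))*(-1 + (1/2)*(-7))))/(sqrt(27)) = 4454/4677 + (-1/((-7/2)*(-1 - 7/2)))/((3*sqrt(3))) = 4454/4677 + (-1*(-2/7)/(-9/2))*(sqrt(3)/9) = 4454/4677 + (-1*(-2/7)*(-2/9))*(sqrt(3)/9) = 4454/4677 - 4*sqrt(3)/567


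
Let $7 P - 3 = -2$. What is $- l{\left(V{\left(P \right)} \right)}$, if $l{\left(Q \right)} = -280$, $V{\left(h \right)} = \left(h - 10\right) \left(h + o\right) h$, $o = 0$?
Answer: $280$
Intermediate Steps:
$P = \frac{1}{7}$ ($P = \frac{3}{7} + \frac{1}{7} \left(-2\right) = \frac{3}{7} - \frac{2}{7} = \frac{1}{7} \approx 0.14286$)
$V{\left(h \right)} = h^{2} \left(-10 + h\right)$ ($V{\left(h \right)} = \left(h - 10\right) \left(h + 0\right) h = \left(-10 + h\right) h h = h \left(-10 + h\right) h = h^{2} \left(-10 + h\right)$)
$- l{\left(V{\left(P \right)} \right)} = \left(-1\right) \left(-280\right) = 280$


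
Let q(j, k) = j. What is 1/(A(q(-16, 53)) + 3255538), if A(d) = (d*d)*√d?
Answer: 1627769/5299264359010 - 256*I/2649632179505 ≈ 3.0717e-7 - 9.6617e-11*I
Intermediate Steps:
A(d) = d^(5/2) (A(d) = d²*√d = d^(5/2))
1/(A(q(-16, 53)) + 3255538) = 1/((-16)^(5/2) + 3255538) = 1/(1024*I + 3255538) = 1/(3255538 + 1024*I) = (3255538 - 1024*I)/10598528718020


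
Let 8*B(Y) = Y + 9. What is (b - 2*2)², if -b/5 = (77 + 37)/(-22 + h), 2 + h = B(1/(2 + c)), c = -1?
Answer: 3671056/8281 ≈ 443.31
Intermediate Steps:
B(Y) = 9/8 + Y/8 (B(Y) = (Y + 9)/8 = (9 + Y)/8 = 9/8 + Y/8)
h = -¾ (h = -2 + (9/8 + 1/(8*(2 - 1))) = -2 + (9/8 + (⅛)/1) = -2 + (9/8 + (⅛)*1) = -2 + (9/8 + ⅛) = -2 + 5/4 = -¾ ≈ -0.75000)
b = 2280/91 (b = -5*(77 + 37)/(-22 - ¾) = -570/(-91/4) = -570*(-4)/91 = -5*(-456/91) = 2280/91 ≈ 25.055)
(b - 2*2)² = (2280/91 - 2*2)² = (2280/91 - 4)² = (1916/91)² = 3671056/8281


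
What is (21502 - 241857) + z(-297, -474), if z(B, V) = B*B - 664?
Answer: -132810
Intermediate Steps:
z(B, V) = -664 + B² (z(B, V) = B² - 664 = -664 + B²)
(21502 - 241857) + z(-297, -474) = (21502 - 241857) + (-664 + (-297)²) = -220355 + (-664 + 88209) = -220355 + 87545 = -132810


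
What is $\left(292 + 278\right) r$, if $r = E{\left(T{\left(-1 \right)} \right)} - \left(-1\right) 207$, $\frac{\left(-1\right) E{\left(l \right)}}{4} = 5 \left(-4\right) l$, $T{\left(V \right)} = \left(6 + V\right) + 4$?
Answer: $528390$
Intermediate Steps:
$T{\left(V \right)} = 10 + V$
$E{\left(l \right)} = 80 l$ ($E{\left(l \right)} = - 4 \cdot 5 \left(-4\right) l = - 4 \left(- 20 l\right) = 80 l$)
$r = 927$ ($r = 80 \left(10 - 1\right) - \left(-1\right) 207 = 80 \cdot 9 - -207 = 720 + 207 = 927$)
$\left(292 + 278\right) r = \left(292 + 278\right) 927 = 570 \cdot 927 = 528390$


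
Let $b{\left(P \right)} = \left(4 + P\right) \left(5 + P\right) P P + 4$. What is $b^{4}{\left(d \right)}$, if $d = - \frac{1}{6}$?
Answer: $\frac{1171980518108401}{2821109907456} \approx 415.43$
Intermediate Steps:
$d = - \frac{1}{6}$ ($d = \left(-1\right) \frac{1}{6} = - \frac{1}{6} \approx -0.16667$)
$b{\left(P \right)} = 4 + P^{2} \left(4 + P\right) \left(5 + P\right)$ ($b{\left(P \right)} = P \left(4 + P\right) \left(5 + P\right) P + 4 = P^{2} \left(4 + P\right) \left(5 + P\right) + 4 = 4 + P^{2} \left(4 + P\right) \left(5 + P\right)$)
$b^{4}{\left(d \right)} = \left(4 + \left(- \frac{1}{6}\right)^{4} + 9 \left(- \frac{1}{6}\right)^{3} + 20 \left(- \frac{1}{6}\right)^{2}\right)^{4} = \left(4 + \frac{1}{1296} + 9 \left(- \frac{1}{216}\right) + 20 \cdot \frac{1}{36}\right)^{4} = \left(4 + \frac{1}{1296} - \frac{1}{24} + \frac{5}{9}\right)^{4} = \left(\frac{5851}{1296}\right)^{4} = \frac{1171980518108401}{2821109907456}$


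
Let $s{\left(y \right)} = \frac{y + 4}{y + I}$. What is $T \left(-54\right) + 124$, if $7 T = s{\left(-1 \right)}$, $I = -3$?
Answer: $\frac{1817}{14} \approx 129.79$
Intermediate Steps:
$s{\left(y \right)} = \frac{4 + y}{-3 + y}$ ($s{\left(y \right)} = \frac{y + 4}{y - 3} = \frac{4 + y}{-3 + y}$)
$T = - \frac{3}{28}$ ($T = \frac{\frac{1}{-3 - 1} \left(4 - 1\right)}{7} = \frac{\frac{1}{-4} \cdot 3}{7} = \frac{\left(- \frac{1}{4}\right) 3}{7} = \frac{1}{7} \left(- \frac{3}{4}\right) = - \frac{3}{28} \approx -0.10714$)
$T \left(-54\right) + 124 = \left(- \frac{3}{28}\right) \left(-54\right) + 124 = \frac{81}{14} + 124 = \frac{1817}{14}$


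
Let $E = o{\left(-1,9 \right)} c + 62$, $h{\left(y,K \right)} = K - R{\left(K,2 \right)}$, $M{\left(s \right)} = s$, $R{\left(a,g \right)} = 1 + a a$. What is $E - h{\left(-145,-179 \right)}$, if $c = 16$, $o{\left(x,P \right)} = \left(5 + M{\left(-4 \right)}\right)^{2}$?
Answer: $32299$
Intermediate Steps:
$R{\left(a,g \right)} = 1 + a^{2}$
$o{\left(x,P \right)} = 1$ ($o{\left(x,P \right)} = \left(5 - 4\right)^{2} = 1^{2} = 1$)
$h{\left(y,K \right)} = -1 + K - K^{2}$ ($h{\left(y,K \right)} = K - \left(1 + K^{2}\right) = -1 + K - K^{2}$)
$E = 78$ ($E = 1 \cdot 16 + 62 = 16 + 62 = 78$)
$E - h{\left(-145,-179 \right)} = 78 - \left(-1 - 179 - \left(-179\right)^{2}\right) = 78 - \left(-1 - 179 - 32041\right) = 78 - -32221 = 78 + 32221 = 32299$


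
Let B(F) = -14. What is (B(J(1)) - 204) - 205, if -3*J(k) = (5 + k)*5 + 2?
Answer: -423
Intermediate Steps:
J(k) = -9 - 5*k/3 (J(k) = -((5 + k)*5 + 2)/3 = -((25 + 5*k) + 2)/3 = -(27 + 5*k)/3 = -9 - 5*k/3)
(B(J(1)) - 204) - 205 = (-14 - 204) - 205 = -218 - 205 = -423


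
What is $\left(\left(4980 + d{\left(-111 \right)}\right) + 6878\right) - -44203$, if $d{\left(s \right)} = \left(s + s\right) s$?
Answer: $80703$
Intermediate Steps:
$d{\left(s \right)} = 2 s^{2}$ ($d{\left(s \right)} = 2 s s = 2 s^{2}$)
$\left(\left(4980 + d{\left(-111 \right)}\right) + 6878\right) - -44203 = \left(\left(4980 + 2 \left(-111\right)^{2}\right) + 6878\right) - -44203 = \left(\left(4980 + 2 \cdot 12321\right) + 6878\right) + 44203 = \left(\left(4980 + 24642\right) + 6878\right) + 44203 = \left(29622 + 6878\right) + 44203 = 36500 + 44203 = 80703$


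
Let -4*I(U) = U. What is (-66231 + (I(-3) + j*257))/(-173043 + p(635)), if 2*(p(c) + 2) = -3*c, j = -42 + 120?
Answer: 184737/695990 ≈ 0.26543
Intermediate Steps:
j = 78
p(c) = -2 - 3*c/2 (p(c) = -2 + (-3*c)/2 = -2 - 3*c/2)
I(U) = -U/4
(-66231 + (I(-3) + j*257))/(-173043 + p(635)) = (-66231 + (-1/4*(-3) + 78*257))/(-173043 + (-2 - 3/2*635)) = (-66231 + (3/4 + 20046))/(-173043 + (-2 - 1905/2)) = (-66231 + 80187/4)/(-173043 - 1909/2) = -184737/(4*(-347995/2)) = -184737/4*(-2/347995) = 184737/695990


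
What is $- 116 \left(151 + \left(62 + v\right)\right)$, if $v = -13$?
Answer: $-23200$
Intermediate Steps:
$- 116 \left(151 + \left(62 + v\right)\right) = - 116 \left(151 + \left(62 - 13\right)\right) = - 116 \left(151 + 49\right) = \left(-116\right) 200 = -23200$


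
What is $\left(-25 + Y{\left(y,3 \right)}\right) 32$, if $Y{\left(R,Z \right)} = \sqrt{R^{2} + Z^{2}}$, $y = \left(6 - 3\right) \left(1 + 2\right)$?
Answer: $-800 + 96 \sqrt{10} \approx -496.42$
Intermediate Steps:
$y = 9$ ($y = 3 \cdot 3 = 9$)
$\left(-25 + Y{\left(y,3 \right)}\right) 32 = \left(-25 + \sqrt{9^{2} + 3^{2}}\right) 32 = \left(-25 + \sqrt{81 + 9}\right) 32 = \left(-25 + \sqrt{90}\right) 32 = \left(-25 + 3 \sqrt{10}\right) 32 = -800 + 96 \sqrt{10}$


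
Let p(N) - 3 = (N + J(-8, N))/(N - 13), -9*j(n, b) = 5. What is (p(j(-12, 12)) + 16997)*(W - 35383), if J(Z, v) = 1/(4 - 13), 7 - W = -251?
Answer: -36424730375/61 ≈ -5.9713e+8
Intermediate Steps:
W = 258 (W = 7 - 1*(-251) = 7 + 251 = 258)
j(n, b) = -5/9 (j(n, b) = -⅑*5 = -5/9)
J(Z, v) = -⅑ (J(Z, v) = 1/(-9) = -⅑)
p(N) = 3 + (-⅑ + N)/(-13 + N) (p(N) = 3 + (N - ⅑)/(N - 13) = 3 + (-⅑ + N)/(-13 + N))
(p(j(-12, 12)) + 16997)*(W - 35383) = (4*(-88 + 9*(-5/9))/(9*(-13 - 5/9)) + 16997)*(258 - 35383) = (4*(-88 - 5)/(9*(-122/9)) + 16997)*(-35125) = ((4/9)*(-9/122)*(-93) + 16997)*(-35125) = (186/61 + 16997)*(-35125) = (1037003/61)*(-35125) = -36424730375/61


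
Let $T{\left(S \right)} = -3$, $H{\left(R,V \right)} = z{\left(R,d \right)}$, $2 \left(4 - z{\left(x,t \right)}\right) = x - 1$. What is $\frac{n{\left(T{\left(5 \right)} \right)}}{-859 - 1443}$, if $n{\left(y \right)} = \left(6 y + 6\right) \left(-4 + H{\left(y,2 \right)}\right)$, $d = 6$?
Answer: $\frac{12}{1151} \approx 0.010426$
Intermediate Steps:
$z{\left(x,t \right)} = \frac{9}{2} - \frac{x}{2}$ ($z{\left(x,t \right)} = 4 - \frac{x - 1}{2} = 4 - \frac{-1 + x}{2} = 4 - \left(- \frac{1}{2} + \frac{x}{2}\right) = \frac{9}{2} - \frac{x}{2}$)
$H{\left(R,V \right)} = \frac{9}{2} - \frac{R}{2}$
$n{\left(y \right)} = \left(\frac{1}{2} - \frac{y}{2}\right) \left(6 + 6 y\right)$ ($n{\left(y \right)} = \left(6 y + 6\right) \left(-4 - \left(- \frac{9}{2} + \frac{y}{2}\right)\right) = \left(6 + 6 y\right) \left(\frac{1}{2} - \frac{y}{2}\right) = \left(\frac{1}{2} - \frac{y}{2}\right) \left(6 + 6 y\right)$)
$\frac{n{\left(T{\left(5 \right)} \right)}}{-859 - 1443} = \frac{3 - 3 \left(-3\right)^{2}}{-859 - 1443} = \frac{3 - 27}{-2302} = - \frac{3 - 27}{2302} = \left(- \frac{1}{2302}\right) \left(-24\right) = \frac{12}{1151}$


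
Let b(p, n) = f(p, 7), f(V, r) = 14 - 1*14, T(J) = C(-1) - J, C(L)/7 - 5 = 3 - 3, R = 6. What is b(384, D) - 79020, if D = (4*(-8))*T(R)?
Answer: -79020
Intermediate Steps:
C(L) = 35 (C(L) = 35 + 7*(3 - 3) = 35 + 7*0 = 35 + 0 = 35)
T(J) = 35 - J
D = -928 (D = (4*(-8))*(35 - 1*6) = -32*(35 - 6) = -32*29 = -928)
f(V, r) = 0 (f(V, r) = 14 - 14 = 0)
b(p, n) = 0
b(384, D) - 79020 = 0 - 79020 = -79020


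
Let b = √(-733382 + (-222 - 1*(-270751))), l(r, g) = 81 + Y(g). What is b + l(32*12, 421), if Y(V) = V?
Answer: 502 + I*√462853 ≈ 502.0 + 680.33*I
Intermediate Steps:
l(r, g) = 81 + g
b = I*√462853 (b = √(-733382 + (-222 + 270751)) = √(-733382 + 270529) = √(-462853) = I*√462853 ≈ 680.33*I)
b + l(32*12, 421) = I*√462853 + (81 + 421) = I*√462853 + 502 = 502 + I*√462853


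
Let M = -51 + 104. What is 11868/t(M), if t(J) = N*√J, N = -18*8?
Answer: -989*√53/636 ≈ -11.321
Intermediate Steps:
N = -144
M = 53
t(J) = -144*√J
11868/t(M) = 11868/((-144*√53)) = 11868*(-√53/7632) = -989*√53/636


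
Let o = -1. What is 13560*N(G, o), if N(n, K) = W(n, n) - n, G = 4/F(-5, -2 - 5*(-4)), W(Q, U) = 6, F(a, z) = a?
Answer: 92208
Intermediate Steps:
G = -⅘ (G = 4/(-5) = 4*(-⅕) = -⅘ ≈ -0.80000)
N(n, K) = 6 - n
13560*N(G, o) = 13560*(6 - 1*(-⅘)) = 13560*(6 + ⅘) = 13560*(34/5) = 92208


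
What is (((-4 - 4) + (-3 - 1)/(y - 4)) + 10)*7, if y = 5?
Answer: -14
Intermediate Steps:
(((-4 - 4) + (-3 - 1)/(y - 4)) + 10)*7 = (((-4 - 4) + (-3 - 1)/(5 - 4)) + 10)*7 = ((-8 - 4/1) + 10)*7 = ((-8 - 4*1) + 10)*7 = ((-8 - 4) + 10)*7 = (-12 + 10)*7 = -2*7 = -14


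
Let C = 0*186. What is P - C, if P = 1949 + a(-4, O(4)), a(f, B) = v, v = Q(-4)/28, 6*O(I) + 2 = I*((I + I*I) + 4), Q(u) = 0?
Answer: 1949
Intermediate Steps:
O(I) = -⅓ + I*(4 + I + I²)/6 (O(I) = -⅓ + (I*((I + I*I) + 4))/6 = -⅓ + (I*((I + I²) + 4))/6 = -⅓ + (I*(4 + I + I²))/6 = -⅓ + I*(4 + I + I²)/6)
v = 0 (v = 0/28 = 0*(1/28) = 0)
a(f, B) = 0
P = 1949 (P = 1949 + 0 = 1949)
C = 0
P - C = 1949 - 1*0 = 1949 + 0 = 1949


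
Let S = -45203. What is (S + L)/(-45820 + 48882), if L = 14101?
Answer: -15551/1531 ≈ -10.157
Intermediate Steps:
(S + L)/(-45820 + 48882) = (-45203 + 14101)/(-45820 + 48882) = -31102/3062 = -31102*1/3062 = -15551/1531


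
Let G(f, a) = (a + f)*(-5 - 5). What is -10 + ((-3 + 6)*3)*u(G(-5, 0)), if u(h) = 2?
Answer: 8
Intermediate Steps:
G(f, a) = -10*a - 10*f (G(f, a) = (a + f)*(-10) = -10*a - 10*f)
-10 + ((-3 + 6)*3)*u(G(-5, 0)) = -10 + ((-3 + 6)*3)*2 = -10 + (3*3)*2 = -10 + 9*2 = -10 + 18 = 8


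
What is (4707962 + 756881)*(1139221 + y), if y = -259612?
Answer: 4806925086387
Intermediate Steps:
(4707962 + 756881)*(1139221 + y) = (4707962 + 756881)*(1139221 - 259612) = 5464843*879609 = 4806925086387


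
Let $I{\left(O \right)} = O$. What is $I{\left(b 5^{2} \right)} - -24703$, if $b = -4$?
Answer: $24603$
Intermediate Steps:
$I{\left(b 5^{2} \right)} - -24703 = - 4 \cdot 5^{2} - -24703 = \left(-4\right) 25 + 24703 = -100 + 24703 = 24603$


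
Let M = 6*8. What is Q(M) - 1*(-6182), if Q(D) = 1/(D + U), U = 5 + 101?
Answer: 952029/154 ≈ 6182.0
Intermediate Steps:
M = 48
U = 106
Q(D) = 1/(106 + D) (Q(D) = 1/(D + 106) = 1/(106 + D))
Q(M) - 1*(-6182) = 1/(106 + 48) - 1*(-6182) = 1/154 + 6182 = 952029/154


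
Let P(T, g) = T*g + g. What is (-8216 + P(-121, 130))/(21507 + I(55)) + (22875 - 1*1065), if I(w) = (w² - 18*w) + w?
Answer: 514626754/23597 ≈ 21809.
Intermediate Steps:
I(w) = w² - 17*w
P(T, g) = g + T*g
(-8216 + P(-121, 130))/(21507 + I(55)) + (22875 - 1*1065) = (-8216 + 130*(1 - 121))/(21507 + 55*(-17 + 55)) + (22875 - 1*1065) = (-8216 + 130*(-120))/(21507 + 55*38) + (22875 - 1065) = (-8216 - 15600)/(21507 + 2090) + 21810 = -23816/23597 + 21810 = 514626754/23597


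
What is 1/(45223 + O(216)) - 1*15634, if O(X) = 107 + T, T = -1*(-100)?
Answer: -710252619/45430 ≈ -15634.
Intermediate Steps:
T = 100
O(X) = 207 (O(X) = 107 + 100 = 207)
1/(45223 + O(216)) - 1*15634 = 1/(45223 + 207) - 1*15634 = 1/45430 - 15634 = -710252619/45430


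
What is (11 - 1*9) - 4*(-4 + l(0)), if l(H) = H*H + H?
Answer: 18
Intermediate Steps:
l(H) = H + H² (l(H) = H² + H = H + H²)
(11 - 1*9) - 4*(-4 + l(0)) = (11 - 1*9) - 4*(-4 + 0*(1 + 0)) = (11 - 9) - 4*(-4 + 0*1) = 2 - 4*(-4 + 0) = 2 - 4*(-4) = 2 + 16 = 18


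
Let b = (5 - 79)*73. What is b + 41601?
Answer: 36199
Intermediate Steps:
b = -5402 (b = -74*73 = -5402)
b + 41601 = -5402 + 41601 = 36199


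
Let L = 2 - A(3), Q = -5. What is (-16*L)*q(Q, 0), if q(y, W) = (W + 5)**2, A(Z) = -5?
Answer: -2800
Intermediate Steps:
L = 7 (L = 2 - 1*(-5) = 2 + 5 = 7)
q(y, W) = (5 + W)**2
(-16*L)*q(Q, 0) = (-16*7)*(5 + 0)**2 = -112*5**2 = -112*25 = -2800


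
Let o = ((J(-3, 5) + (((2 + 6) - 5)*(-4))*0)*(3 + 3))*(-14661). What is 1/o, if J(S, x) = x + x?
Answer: -1/879660 ≈ -1.1368e-6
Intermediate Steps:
J(S, x) = 2*x
o = -879660 (o = ((2*5 + (((2 + 6) - 5)*(-4))*0)*(3 + 3))*(-14661) = ((10 + ((8 - 5)*(-4))*0)*6)*(-14661) = ((10 + (3*(-4))*0)*6)*(-14661) = ((10 - 12*0)*6)*(-14661) = ((10 + 0)*6)*(-14661) = (10*6)*(-14661) = 60*(-14661) = -879660)
1/o = 1/(-879660) = -1/879660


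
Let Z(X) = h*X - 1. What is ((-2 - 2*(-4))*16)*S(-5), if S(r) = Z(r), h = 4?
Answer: -2016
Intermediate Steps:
Z(X) = -1 + 4*X (Z(X) = 4*X - 1 = -1 + 4*X)
S(r) = -1 + 4*r
((-2 - 2*(-4))*16)*S(-5) = ((-2 - 2*(-4))*16)*(-1 + 4*(-5)) = ((-2 + 8)*16)*(-1 - 20) = (6*16)*(-21) = 96*(-21) = -2016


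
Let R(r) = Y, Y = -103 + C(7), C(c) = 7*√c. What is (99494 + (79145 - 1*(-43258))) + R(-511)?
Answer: 221794 + 7*√7 ≈ 2.2181e+5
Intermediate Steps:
Y = -103 + 7*√7 ≈ -84.480
R(r) = -103 + 7*√7
(99494 + (79145 - 1*(-43258))) + R(-511) = (99494 + (79145 - 1*(-43258))) + (-103 + 7*√7) = (99494 + (79145 + 43258)) + (-103 + 7*√7) = (99494 + 122403) + (-103 + 7*√7) = 221897 + (-103 + 7*√7) = 221794 + 7*√7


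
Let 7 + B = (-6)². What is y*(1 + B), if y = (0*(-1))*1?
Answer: 0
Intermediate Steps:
B = 29 (B = -7 + (-6)² = -7 + 36 = 29)
y = 0 (y = 0*1 = 0)
y*(1 + B) = 0*(1 + 29) = 0*30 = 0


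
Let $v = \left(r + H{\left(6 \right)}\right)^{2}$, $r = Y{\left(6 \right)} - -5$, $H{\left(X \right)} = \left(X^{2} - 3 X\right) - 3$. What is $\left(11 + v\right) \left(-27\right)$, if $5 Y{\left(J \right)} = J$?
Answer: $- \frac{310797}{25} \approx -12432.0$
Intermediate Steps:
$Y{\left(J \right)} = \frac{J}{5}$
$H{\left(X \right)} = -3 + X^{2} - 3 X$
$r = \frac{31}{5}$ ($r = \frac{1}{5} \cdot 6 - -5 = \frac{6}{5} + 5 = \frac{31}{5} \approx 6.2$)
$v = \frac{11236}{25}$ ($v = \left(\frac{31}{5} - \left(21 - 36\right)\right)^{2} = \left(\frac{31}{5} - -15\right)^{2} = \left(\frac{31}{5} + 15\right)^{2} = \left(\frac{106}{5}\right)^{2} = \frac{11236}{25} \approx 449.44$)
$\left(11 + v\right) \left(-27\right) = \left(11 + \frac{11236}{25}\right) \left(-27\right) = \frac{11511}{25} \left(-27\right) = - \frac{310797}{25}$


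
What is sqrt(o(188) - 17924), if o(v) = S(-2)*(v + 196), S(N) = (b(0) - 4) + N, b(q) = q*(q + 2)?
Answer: 2*I*sqrt(5057) ≈ 142.23*I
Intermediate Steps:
b(q) = q*(2 + q)
S(N) = -4 + N (S(N) = (0*(2 + 0) - 4) + N = (0*2 - 4) + N = (0 - 4) + N = -4 + N)
o(v) = -1176 - 6*v (o(v) = (-4 - 2)*(v + 196) = -6*(196 + v) = -1176 - 6*v)
sqrt(o(188) - 17924) = sqrt((-1176 - 6*188) - 17924) = sqrt((-1176 - 1128) - 17924) = sqrt(-2304 - 17924) = sqrt(-20228) = 2*I*sqrt(5057)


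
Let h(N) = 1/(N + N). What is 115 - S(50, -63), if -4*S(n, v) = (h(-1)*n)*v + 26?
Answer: 2061/4 ≈ 515.25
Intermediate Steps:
h(N) = 1/(2*N)
S(n, v) = -13/2 + n*v/8 (S(n, v) = -((((½)/(-1))*n)*v + 26)/4 = -((((½)*(-1))*n)*v + 26)/4 = -((-n/2)*v + 26)/4 = -(-n*v/2 + 26)/4 = -(26 - n*v/2)/4 = -13/2 + n*v/8)
115 - S(50, -63) = 115 - (-13/2 + (⅛)*50*(-63)) = 115 - (-13/2 - 1575/4) = 115 - 1*(-1601/4) = 115 + 1601/4 = 2061/4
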